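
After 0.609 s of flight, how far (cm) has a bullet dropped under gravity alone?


drop = 0.5*g*t^2 = 0.5*9.81*0.609^2 = 1.81917 m ≈ 181.9 cm

181.9 cm


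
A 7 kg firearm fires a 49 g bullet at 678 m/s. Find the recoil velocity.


v_recoil = m_p * v_p / m_gun = 0.049 * 678 / 7 = 4.746 m/s

4.746 m/s


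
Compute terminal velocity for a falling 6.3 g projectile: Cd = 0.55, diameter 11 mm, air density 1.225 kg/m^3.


A = pi*(d/2)^2 = pi*(11/2000)^2 = 9.50332e-05 m^2
vt = sqrt(2mg/(Cd*rho*A)) = sqrt(2*0.0063*9.81/(0.55 * 1.225 * 9.50332e-05)) = 43.94 m/s

43.94 m/s


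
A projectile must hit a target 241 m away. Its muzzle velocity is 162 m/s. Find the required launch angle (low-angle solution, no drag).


sin(2*theta) = R*g/v0^2 = 241*9.81/162^2 = 0.0900857, theta = arcsin(0.0900857)/2 = 2.584°

2.584 degrees


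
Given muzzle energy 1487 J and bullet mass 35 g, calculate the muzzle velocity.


v = sqrt(2*E/m) = sqrt(2*1487/0.035) = 291.5 m/s

291.5 m/s


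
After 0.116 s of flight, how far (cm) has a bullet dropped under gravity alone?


drop = 0.5*g*t^2 = 0.5*9.81*0.116^2 = 0.0660017 m ≈ 6.6 cm

6.6 cm


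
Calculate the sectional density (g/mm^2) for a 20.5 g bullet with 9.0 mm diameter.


SD = m/d^2 = 20.5/9.0^2 = 0.2531 g/mm^2

0.2531 g/mm^2


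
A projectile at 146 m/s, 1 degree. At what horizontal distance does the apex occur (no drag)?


R = v0^2*sin(2*theta)/g = 146^2*sin(2*1°)/9.81 = 75.8326 m
apex_dist = R/2 = 75.8326/2 = 37.92 m

37.92 m


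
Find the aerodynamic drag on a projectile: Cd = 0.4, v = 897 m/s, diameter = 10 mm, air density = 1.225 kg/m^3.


A = pi*(d/2)^2 = pi*(10/2000)^2 = 7.85398e-05 m^2
Fd = 0.5*Cd*rho*A*v^2 = 0.5*0.4*1.225*7.85398e-05*897^2 = 15.48 N

15.48 N


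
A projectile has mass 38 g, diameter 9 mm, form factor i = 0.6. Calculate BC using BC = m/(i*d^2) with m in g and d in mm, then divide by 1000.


BC = m/(i*d^2*1000) = 38/(0.6 * 9^2 * 1000) = 0.0007819

0.0007819


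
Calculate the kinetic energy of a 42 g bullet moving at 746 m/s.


E = 0.5*m*v^2 = 0.5*0.042*746^2 = 11687 J

11687 J


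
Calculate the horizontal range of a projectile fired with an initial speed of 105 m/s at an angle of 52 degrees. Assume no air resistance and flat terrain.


R = v0^2 * sin(2*theta) / g = 105^2 * sin(2*52°) / 9.81 = 1090 m

1090 m


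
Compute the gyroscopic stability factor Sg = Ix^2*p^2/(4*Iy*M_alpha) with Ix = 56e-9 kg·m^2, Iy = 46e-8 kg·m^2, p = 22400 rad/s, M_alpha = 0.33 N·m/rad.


Sg = Ix^2 * p^2 / (4 * Iy * M_alpha) = (56e-9)^2 * 22400^2 / (4 * 46e-8 * 0.33) = 2.591

2.591


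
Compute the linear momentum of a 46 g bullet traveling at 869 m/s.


p = m*v = 0.046*869 = 39.97 kg·m/s

39.97 kg·m/s


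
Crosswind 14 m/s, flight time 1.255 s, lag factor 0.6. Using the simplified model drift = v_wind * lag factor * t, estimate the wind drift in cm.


drift = v_wind * lag * t = 14 * 0.6 * 1.255 = 10.542 m ≈ 1054 cm

1054 cm


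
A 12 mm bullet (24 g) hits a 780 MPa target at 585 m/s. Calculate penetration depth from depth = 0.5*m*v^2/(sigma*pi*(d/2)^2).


A = pi*(d/2)^2 = pi*(12/2)^2 = 113.097 mm^2
E = 0.5*m*v^2 = 0.5*0.024*585^2 = 4106.7 J
depth = E/(sigma*A) = 4106.7 J / (780 MPa * 113.097 mm^2) = 4106.7/(780 * 113.097) m = 0.0465528 m ≈ 46.55 mm

46.55 mm


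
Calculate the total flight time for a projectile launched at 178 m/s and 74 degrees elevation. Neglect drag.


T = 2*v0*sin(theta)/g = 2*178*sin(74°)/9.81 = 34.88 s

34.88 s


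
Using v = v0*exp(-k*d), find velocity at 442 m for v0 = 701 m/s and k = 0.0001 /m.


v = v0*exp(-k*d) = 701*exp(-0.0001*442) = 670.7 m/s

670.7 m/s


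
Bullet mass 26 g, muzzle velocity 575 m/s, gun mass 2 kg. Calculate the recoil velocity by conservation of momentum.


v_recoil = m_p * v_p / m_gun = 0.026 * 575 / 2 = 7.475 m/s

7.475 m/s


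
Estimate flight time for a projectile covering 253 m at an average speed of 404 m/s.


t = d/v = 253/404 = 0.6262 s

0.6262 s


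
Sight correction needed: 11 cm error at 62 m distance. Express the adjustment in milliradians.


1 mrad subtends 1 cm per 10 m of range, so adj = error_cm / (dist_m / 10) = 11 / (62/10) = 1.774 mrad

1.774 mrad


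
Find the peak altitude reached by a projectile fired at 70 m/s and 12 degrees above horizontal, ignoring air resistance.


H = (v0*sin(theta))^2 / (2g) = (70*sin(12°))^2 / (2*9.81) = 10.8 m

10.8 m


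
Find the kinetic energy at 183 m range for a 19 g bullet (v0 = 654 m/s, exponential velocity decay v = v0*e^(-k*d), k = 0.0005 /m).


v = v0*exp(-k*d) = 654*exp(-0.0005*183) = 596.815 m/s
E = 0.5*m*v^2 = 0.5*0.019*596.815^2 = 3384 J

3384 J


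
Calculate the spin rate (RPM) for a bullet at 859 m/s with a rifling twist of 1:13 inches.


twist_m = 13*0.0254 = 0.3302 m
spin = v/twist = 859/0.3302 = 2601.454 rev/s
RPM = spin*60 = 2601.454*60 ≈ 156087 RPM

156087 RPM


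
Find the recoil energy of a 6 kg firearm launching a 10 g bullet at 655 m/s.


v_r = m_p*v_p/m_gun = 0.01*655/6 = 1.09167 m/s, E_r = 0.5*m_gun*v_r^2 = 0.5*6*1.09167^2 = 3.575 J

3.575 J


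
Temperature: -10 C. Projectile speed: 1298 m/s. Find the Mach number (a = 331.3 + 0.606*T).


a = 331.3 + 0.606*(-10) = 325.24 m/s
M = v/a = 1298/325.24 = 3.991

3.991


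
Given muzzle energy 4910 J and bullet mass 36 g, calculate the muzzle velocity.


v = sqrt(2*E/m) = sqrt(2*4910/0.036) = 522.3 m/s

522.3 m/s


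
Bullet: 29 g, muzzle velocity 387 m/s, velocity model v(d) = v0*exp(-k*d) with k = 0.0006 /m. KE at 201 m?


v = v0*exp(-k*d) = 387*exp(-0.0006*201) = 343.032 m/s
E = 0.5*m*v^2 = 0.5*0.029*343.032^2 = 1706 J

1706 J


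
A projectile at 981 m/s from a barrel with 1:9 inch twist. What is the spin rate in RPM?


twist_m = 9*0.0254 = 0.2286 m
spin = v/twist = 981/0.2286 = 4291.339 rev/s
RPM = spin*60 = 4291.339*60 ≈ 257480 RPM

257480 RPM


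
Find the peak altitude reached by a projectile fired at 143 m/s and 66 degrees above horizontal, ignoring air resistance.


H = (v0*sin(theta))^2 / (2g) = (143*sin(66°))^2 / (2*9.81) = 869.8 m

869.8 m


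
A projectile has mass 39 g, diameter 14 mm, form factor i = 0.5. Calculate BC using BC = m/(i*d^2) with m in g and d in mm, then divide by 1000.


BC = m/(i*d^2*1000) = 39/(0.5 * 14^2 * 1000) = 0.000398

0.000398


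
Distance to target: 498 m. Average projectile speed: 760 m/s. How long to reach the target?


t = d/v = 498/760 = 0.6553 s

0.6553 s


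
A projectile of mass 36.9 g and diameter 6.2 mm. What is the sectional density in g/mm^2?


SD = m/d^2 = 36.9/6.2^2 = 0.9599 g/mm^2

0.9599 g/mm^2


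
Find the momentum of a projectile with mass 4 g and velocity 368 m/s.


p = m*v = 0.004*368 = 1.472 kg·m/s

1.472 kg·m/s


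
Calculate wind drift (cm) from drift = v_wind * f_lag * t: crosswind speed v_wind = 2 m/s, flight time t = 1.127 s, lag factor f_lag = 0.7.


drift = v_wind * lag * t = 2 * 0.7 * 1.127 = 1.5778 m ≈ 157.8 cm

157.8 cm


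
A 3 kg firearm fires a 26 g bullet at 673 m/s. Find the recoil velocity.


v_recoil = m_p * v_p / m_gun = 0.026 * 673 / 3 = 5.833 m/s

5.833 m/s


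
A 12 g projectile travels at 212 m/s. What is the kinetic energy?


E = 0.5*m*v^2 = 0.5*0.012*212^2 = 269.7 J

269.7 J


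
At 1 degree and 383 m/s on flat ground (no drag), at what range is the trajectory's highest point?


R = v0^2*sin(2*theta)/g = 383^2*sin(2*1°)/9.81 = 521.852 m
apex_dist = R/2 = 521.852/2 = 260.9 m

260.9 m


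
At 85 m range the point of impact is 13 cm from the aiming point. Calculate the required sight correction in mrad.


1 mrad subtends 1 cm per 10 m of range, so adj = error_cm / (dist_m / 10) = 13 / (85/10) = 1.529 mrad

1.529 mrad


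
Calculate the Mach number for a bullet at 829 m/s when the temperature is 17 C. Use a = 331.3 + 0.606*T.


a = 331.3 + 0.606*(17) = 341.602 m/s
M = v/a = 829/341.602 = 2.427

2.427


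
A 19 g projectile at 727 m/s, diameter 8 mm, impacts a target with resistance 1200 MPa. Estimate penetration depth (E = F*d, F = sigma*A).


A = pi*(d/2)^2 = pi*(8/2)^2 = 50.2655 mm^2
E = 0.5*m*v^2 = 0.5*0.019*727^2 = 5021.03 J
depth = E/(sigma*A) = 5021.03 J / (1200 MPa * 50.2655 mm^2) = 5021.03/(1200 * 50.2655) m = 0.0832418 m ≈ 83.24 mm

83.24 mm


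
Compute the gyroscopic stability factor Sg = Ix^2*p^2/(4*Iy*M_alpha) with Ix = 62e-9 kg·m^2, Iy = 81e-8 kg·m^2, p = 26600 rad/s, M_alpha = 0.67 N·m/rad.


Sg = Ix^2 * p^2 / (4 * Iy * M_alpha) = (62e-9)^2 * 26600^2 / (4 * 81e-8 * 0.67) = 1.253

1.253


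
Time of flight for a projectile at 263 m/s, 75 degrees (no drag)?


T = 2*v0*sin(theta)/g = 2*263*sin(75°)/9.81 = 51.79 s

51.79 s


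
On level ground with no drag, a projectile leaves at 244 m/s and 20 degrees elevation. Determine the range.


R = v0^2 * sin(2*theta) / g = 244^2 * sin(2*20°) / 9.81 = 3901 m

3901 m


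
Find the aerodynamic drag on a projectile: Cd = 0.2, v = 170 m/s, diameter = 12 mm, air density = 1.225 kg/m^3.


A = pi*(d/2)^2 = pi*(12/2000)^2 = 1.13097e-04 m^2
Fd = 0.5*Cd*rho*A*v^2 = 0.5*0.2*1.225*1.13097e-04*170^2 = 0.4004 N

0.4004 N


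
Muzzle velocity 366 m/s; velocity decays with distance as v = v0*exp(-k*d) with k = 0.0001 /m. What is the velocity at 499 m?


v = v0*exp(-k*d) = 366*exp(-0.0001*499) = 348.2 m/s

348.2 m/s


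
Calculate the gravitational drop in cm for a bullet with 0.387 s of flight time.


drop = 0.5*g*t^2 = 0.5*9.81*0.387^2 = 0.734617 m ≈ 73.46 cm

73.46 cm


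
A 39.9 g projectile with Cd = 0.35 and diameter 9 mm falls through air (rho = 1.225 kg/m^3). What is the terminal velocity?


A = pi*(d/2)^2 = pi*(9/2000)^2 = 6.36173e-05 m^2
vt = sqrt(2mg/(Cd*rho*A)) = sqrt(2*0.0399*9.81/(0.35 * 1.225 * 6.36173e-05)) = 169.4 m/s

169.4 m/s


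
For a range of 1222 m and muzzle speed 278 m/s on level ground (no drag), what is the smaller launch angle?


sin(2*theta) = R*g/v0^2 = 1222*9.81/278^2 = 0.155114, theta = arcsin(0.155114)/2 = 4.462°

4.462 degrees


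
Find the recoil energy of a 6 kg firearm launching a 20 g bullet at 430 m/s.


v_r = m_p*v_p/m_gun = 0.02*430/6 = 1.43333 m/s, E_r = 0.5*m_gun*v_r^2 = 0.5*6*1.43333^2 = 6.163 J

6.163 J


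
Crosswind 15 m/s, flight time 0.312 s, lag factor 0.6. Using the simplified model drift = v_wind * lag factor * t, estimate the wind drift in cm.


drift = v_wind * lag * t = 15 * 0.6 * 0.312 = 2.808 m ≈ 280.8 cm

280.8 cm


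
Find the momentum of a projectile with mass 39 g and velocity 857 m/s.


p = m*v = 0.039*857 = 33.42 kg·m/s

33.42 kg·m/s


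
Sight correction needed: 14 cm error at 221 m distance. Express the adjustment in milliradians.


1 mrad subtends 1 cm per 10 m of range, so adj = error_cm / (dist_m / 10) = 14 / (221/10) = 0.6335 mrad

0.6335 mrad


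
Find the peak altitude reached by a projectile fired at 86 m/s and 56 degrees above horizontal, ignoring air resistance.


H = (v0*sin(theta))^2 / (2g) = (86*sin(56°))^2 / (2*9.81) = 259.1 m

259.1 m


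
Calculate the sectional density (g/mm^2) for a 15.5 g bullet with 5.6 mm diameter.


SD = m/d^2 = 15.5/5.6^2 = 0.4943 g/mm^2

0.4943 g/mm^2


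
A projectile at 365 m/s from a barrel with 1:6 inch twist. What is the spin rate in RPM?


twist_m = 6*0.0254 = 0.1524 m
spin = v/twist = 365/0.1524 = 2395.013 rev/s
RPM = spin*60 = 2395.013*60 ≈ 143701 RPM

143701 RPM


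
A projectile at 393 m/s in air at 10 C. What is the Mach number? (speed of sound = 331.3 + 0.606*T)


a = 331.3 + 0.606*(10) = 337.36 m/s
M = v/a = 393/337.36 = 1.165

1.165


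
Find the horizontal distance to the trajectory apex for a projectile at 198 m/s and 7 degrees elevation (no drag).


R = v0^2*sin(2*theta)/g = 198^2*sin(2*7°)/9.81 = 966.8 m
apex_dist = R/2 = 966.8/2 = 483.4 m

483.4 m


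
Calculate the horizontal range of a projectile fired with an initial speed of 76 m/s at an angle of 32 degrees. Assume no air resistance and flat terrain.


R = v0^2 * sin(2*theta) / g = 76^2 * sin(2*32°) / 9.81 = 529.2 m

529.2 m


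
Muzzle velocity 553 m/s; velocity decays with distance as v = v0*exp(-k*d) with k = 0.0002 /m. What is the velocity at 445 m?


v = v0*exp(-k*d) = 553*exp(-0.0002*445) = 505.9 m/s

505.9 m/s


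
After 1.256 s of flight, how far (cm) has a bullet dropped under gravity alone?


drop = 0.5*g*t^2 = 0.5*9.81*1.256^2 = 7.73781 m ≈ 773.8 cm

773.8 cm


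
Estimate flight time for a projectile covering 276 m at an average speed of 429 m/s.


t = d/v = 276/429 = 0.6434 s

0.6434 s


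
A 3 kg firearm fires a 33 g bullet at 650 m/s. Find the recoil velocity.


v_recoil = m_p * v_p / m_gun = 0.033 * 650 / 3 = 7.15 m/s

7.15 m/s


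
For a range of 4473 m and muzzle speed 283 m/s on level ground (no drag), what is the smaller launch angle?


sin(2*theta) = R*g/v0^2 = 4473*9.81/283^2 = 0.547892, theta = arcsin(0.547892)/2 = 16.61°

16.61 degrees


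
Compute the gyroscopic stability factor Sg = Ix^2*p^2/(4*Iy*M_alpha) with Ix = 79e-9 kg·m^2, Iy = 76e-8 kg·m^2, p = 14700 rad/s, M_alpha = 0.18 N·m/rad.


Sg = Ix^2 * p^2 / (4 * Iy * M_alpha) = (79e-9)^2 * 14700^2 / (4 * 76e-8 * 0.18) = 2.465

2.465


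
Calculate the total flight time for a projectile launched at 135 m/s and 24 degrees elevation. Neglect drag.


T = 2*v0*sin(theta)/g = 2*135*sin(24°)/9.81 = 11.19 s

11.19 s


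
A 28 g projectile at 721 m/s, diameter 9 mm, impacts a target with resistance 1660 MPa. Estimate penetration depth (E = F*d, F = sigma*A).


A = pi*(d/2)^2 = pi*(9/2)^2 = 63.6173 mm^2
E = 0.5*m*v^2 = 0.5*0.028*721^2 = 7277.77 J
depth = E/(sigma*A) = 7277.77 J / (1660 MPa * 63.6173 mm^2) = 7277.77/(1660 * 63.6173) m = 0.0689153 m ≈ 68.92 mm

68.92 mm


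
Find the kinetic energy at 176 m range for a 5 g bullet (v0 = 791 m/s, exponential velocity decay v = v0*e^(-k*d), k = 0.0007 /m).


v = v0*exp(-k*d) = 791*exp(-0.0007*176) = 699.313 m/s
E = 0.5*m*v^2 = 0.5*0.005*699.313^2 = 1223 J

1223 J


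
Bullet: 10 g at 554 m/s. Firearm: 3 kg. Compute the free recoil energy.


v_r = m_p*v_p/m_gun = 0.01*554/3 = 1.84667 m/s, E_r = 0.5*m_gun*v_r^2 = 0.5*3*1.84667^2 = 5.115 J

5.115 J


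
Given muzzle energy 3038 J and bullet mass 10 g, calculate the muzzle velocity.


v = sqrt(2*E/m) = sqrt(2*3038/0.01) = 779.5 m/s

779.5 m/s


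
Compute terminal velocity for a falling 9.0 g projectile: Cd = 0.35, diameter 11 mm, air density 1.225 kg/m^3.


A = pi*(d/2)^2 = pi*(11/2000)^2 = 9.50332e-05 m^2
vt = sqrt(2mg/(Cd*rho*A)) = sqrt(2*0.009*9.81/(0.35 * 1.225 * 9.50332e-05)) = 65.83 m/s

65.83 m/s


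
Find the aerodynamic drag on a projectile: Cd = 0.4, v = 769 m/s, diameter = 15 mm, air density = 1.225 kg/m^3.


A = pi*(d/2)^2 = pi*(15/2000)^2 = 1.76715e-04 m^2
Fd = 0.5*Cd*rho*A*v^2 = 0.5*0.4*1.225*1.76715e-04*769^2 = 25.6 N

25.6 N


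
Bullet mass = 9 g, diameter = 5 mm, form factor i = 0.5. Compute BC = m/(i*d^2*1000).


BC = m/(i*d^2*1000) = 9/(0.5 * 5^2 * 1000) = 0.00072

0.00072


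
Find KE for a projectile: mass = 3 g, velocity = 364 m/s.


E = 0.5*m*v^2 = 0.5*0.003*364^2 = 198.7 J

198.7 J


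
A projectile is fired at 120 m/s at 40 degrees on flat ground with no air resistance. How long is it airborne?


T = 2*v0*sin(theta)/g = 2*120*sin(40°)/9.81 = 15.73 s

15.73 s


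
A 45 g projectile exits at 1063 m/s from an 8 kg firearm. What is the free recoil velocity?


v_recoil = m_p * v_p / m_gun = 0.045 * 1063 / 8 = 5.979 m/s

5.979 m/s


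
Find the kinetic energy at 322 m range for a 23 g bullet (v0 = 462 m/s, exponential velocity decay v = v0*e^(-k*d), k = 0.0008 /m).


v = v0*exp(-k*d) = 462*exp(-0.0008*322) = 357.082 m/s
E = 0.5*m*v^2 = 0.5*0.023*357.082^2 = 1466 J

1466 J


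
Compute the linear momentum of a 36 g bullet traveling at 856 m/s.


p = m*v = 0.036*856 = 30.82 kg·m/s

30.82 kg·m/s


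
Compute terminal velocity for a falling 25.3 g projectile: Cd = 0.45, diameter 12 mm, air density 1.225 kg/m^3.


A = pi*(d/2)^2 = pi*(12/2000)^2 = 1.13097e-04 m^2
vt = sqrt(2mg/(Cd*rho*A)) = sqrt(2*0.0253*9.81/(0.45 * 1.225 * 1.13097e-04)) = 89.23 m/s

89.23 m/s


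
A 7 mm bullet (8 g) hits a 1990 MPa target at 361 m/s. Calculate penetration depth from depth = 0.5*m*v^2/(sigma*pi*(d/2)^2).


A = pi*(d/2)^2 = pi*(7/2)^2 = 38.4845 mm^2
E = 0.5*m*v^2 = 0.5*0.008*361^2 = 521.284 J
depth = E/(sigma*A) = 521.284 J / (1990 MPa * 38.4845 mm^2) = 521.284/(1990 * 38.4845) m = 0.00680668 m ≈ 6.807 mm

6.807 mm


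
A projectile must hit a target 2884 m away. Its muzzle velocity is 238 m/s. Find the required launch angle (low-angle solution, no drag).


sin(2*theta) = R*g/v0^2 = 2884*9.81/238^2 = 0.499471, theta = arcsin(0.499471)/2 = 14.98°

14.98 degrees


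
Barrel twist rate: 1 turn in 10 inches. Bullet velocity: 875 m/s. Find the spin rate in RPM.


twist_m = 10*0.0254 = 0.254 m
spin = v/twist = 875/0.254 = 3444.882 rev/s
RPM = spin*60 = 3444.882*60 ≈ 206693 RPM

206693 RPM


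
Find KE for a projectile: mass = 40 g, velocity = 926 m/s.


E = 0.5*m*v^2 = 0.5*0.04*926^2 = 17150 J

17150 J


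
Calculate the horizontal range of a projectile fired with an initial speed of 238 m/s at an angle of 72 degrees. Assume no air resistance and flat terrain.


R = v0^2 * sin(2*theta) / g = 238^2 * sin(2*72°) / 9.81 = 3394 m

3394 m


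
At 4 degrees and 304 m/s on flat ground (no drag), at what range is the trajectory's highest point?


R = v0^2*sin(2*theta)/g = 304^2*sin(2*4°)/9.81 = 1311.09 m
apex_dist = R/2 = 1311.09/2 = 655.5 m

655.5 m


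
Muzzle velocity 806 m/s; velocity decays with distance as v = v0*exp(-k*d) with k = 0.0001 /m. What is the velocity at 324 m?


v = v0*exp(-k*d) = 806*exp(-0.0001*324) = 780.3 m/s

780.3 m/s


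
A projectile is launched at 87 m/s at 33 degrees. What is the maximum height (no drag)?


H = (v0*sin(theta))^2 / (2g) = (87*sin(33°))^2 / (2*9.81) = 114.4 m

114.4 m


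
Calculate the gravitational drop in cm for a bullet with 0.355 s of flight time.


drop = 0.5*g*t^2 = 0.5*9.81*0.355^2 = 0.618153 m ≈ 61.82 cm

61.82 cm


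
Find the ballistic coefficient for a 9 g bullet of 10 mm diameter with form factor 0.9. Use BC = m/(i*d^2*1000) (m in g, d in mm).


BC = m/(i*d^2*1000) = 9/(0.9 * 10^2 * 1000) = 0.0001

0.0001


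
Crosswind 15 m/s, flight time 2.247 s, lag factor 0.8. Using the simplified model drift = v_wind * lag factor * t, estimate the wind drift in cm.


drift = v_wind * lag * t = 15 * 0.8 * 2.247 = 26.964 m ≈ 2696 cm

2696 cm


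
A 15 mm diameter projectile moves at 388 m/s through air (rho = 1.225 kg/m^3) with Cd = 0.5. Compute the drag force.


A = pi*(d/2)^2 = pi*(15/2000)^2 = 1.76715e-04 m^2
Fd = 0.5*Cd*rho*A*v^2 = 0.5*0.5*1.225*1.76715e-04*388^2 = 8.147 N

8.147 N


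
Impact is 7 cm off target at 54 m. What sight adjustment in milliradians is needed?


1 mrad subtends 1 cm per 10 m of range, so adj = error_cm / (dist_m / 10) = 7 / (54/10) = 1.296 mrad

1.296 mrad


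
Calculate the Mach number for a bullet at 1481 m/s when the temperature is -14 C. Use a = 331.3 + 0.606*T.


a = 331.3 + 0.606*(-14) = 322.816 m/s
M = v/a = 1481/322.816 = 4.588

4.588


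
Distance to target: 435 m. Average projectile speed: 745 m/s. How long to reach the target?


t = d/v = 435/745 = 0.5839 s

0.5839 s


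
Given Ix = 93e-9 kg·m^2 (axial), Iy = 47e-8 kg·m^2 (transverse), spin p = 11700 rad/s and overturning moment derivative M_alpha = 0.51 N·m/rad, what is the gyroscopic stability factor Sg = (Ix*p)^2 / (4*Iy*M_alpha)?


Sg = Ix^2 * p^2 / (4 * Iy * M_alpha) = (93e-9)^2 * 11700^2 / (4 * 47e-8 * 0.51) = 1.235

1.235


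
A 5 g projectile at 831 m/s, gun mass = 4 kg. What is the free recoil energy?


v_r = m_p*v_p/m_gun = 0.005*831/4 = 1.03875 m/s, E_r = 0.5*m_gun*v_r^2 = 0.5*4*1.03875^2 = 2.158 J

2.158 J


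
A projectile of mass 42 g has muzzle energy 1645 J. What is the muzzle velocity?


v = sqrt(2*E/m) = sqrt(2*1645/0.042) = 279.9 m/s

279.9 m/s


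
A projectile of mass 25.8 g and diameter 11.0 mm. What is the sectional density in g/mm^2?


SD = m/d^2 = 25.8/11.0^2 = 0.2132 g/mm^2

0.2132 g/mm^2


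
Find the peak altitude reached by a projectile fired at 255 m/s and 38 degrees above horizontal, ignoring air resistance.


H = (v0*sin(theta))^2 / (2g) = (255*sin(38°))^2 / (2*9.81) = 1256 m

1256 m


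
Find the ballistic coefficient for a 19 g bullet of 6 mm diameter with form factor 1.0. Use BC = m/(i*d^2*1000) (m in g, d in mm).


BC = m/(i*d^2*1000) = 19/(1.0 * 6^2 * 1000) = 0.0005278

0.0005278


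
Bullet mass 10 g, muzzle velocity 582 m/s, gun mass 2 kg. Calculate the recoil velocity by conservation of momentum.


v_recoil = m_p * v_p / m_gun = 0.01 * 582 / 2 = 2.91 m/s

2.91 m/s


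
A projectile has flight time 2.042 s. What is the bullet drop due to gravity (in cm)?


drop = 0.5*g*t^2 = 0.5*9.81*2.042^2 = 20.4527 m ≈ 2045 cm

2045 cm


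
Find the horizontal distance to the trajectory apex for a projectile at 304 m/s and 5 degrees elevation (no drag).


R = v0^2*sin(2*theta)/g = 304^2*sin(2*5°)/9.81 = 1635.87 m
apex_dist = R/2 = 1635.87/2 = 817.9 m

817.9 m


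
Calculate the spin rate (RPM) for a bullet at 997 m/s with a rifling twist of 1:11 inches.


twist_m = 11*0.0254 = 0.2794 m
spin = v/twist = 997/0.2794 = 3568.361 rev/s
RPM = spin*60 = 3568.361*60 ≈ 214102 RPM

214102 RPM


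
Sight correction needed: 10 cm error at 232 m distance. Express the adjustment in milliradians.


1 mrad subtends 1 cm per 10 m of range, so adj = error_cm / (dist_m / 10) = 10 / (232/10) = 0.431 mrad

0.431 mrad


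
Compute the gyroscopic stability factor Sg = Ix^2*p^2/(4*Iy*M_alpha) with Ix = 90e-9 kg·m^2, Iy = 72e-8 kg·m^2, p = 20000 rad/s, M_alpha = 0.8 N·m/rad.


Sg = Ix^2 * p^2 / (4 * Iy * M_alpha) = (90e-9)^2 * 20000^2 / (4 * 72e-8 * 0.8) = 1.406

1.406


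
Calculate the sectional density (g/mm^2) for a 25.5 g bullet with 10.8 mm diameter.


SD = m/d^2 = 25.5/10.8^2 = 0.2186 g/mm^2

0.2186 g/mm^2


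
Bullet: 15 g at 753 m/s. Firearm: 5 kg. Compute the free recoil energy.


v_r = m_p*v_p/m_gun = 0.015*753/5 = 2.259 m/s, E_r = 0.5*m_gun*v_r^2 = 0.5*5*2.259^2 = 12.76 J

12.76 J


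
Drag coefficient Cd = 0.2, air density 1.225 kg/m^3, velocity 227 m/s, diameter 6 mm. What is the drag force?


A = pi*(d/2)^2 = pi*(6/2000)^2 = 2.82743e-05 m^2
Fd = 0.5*Cd*rho*A*v^2 = 0.5*0.2*1.225*2.82743e-05*227^2 = 0.1785 N

0.1785 N


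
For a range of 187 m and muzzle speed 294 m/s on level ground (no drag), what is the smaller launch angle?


sin(2*theta) = R*g/v0^2 = 187*9.81/294^2 = 0.0212234, theta = arcsin(0.0212234)/2 = 0.6081°

0.6081 degrees


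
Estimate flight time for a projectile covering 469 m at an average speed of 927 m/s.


t = d/v = 469/927 = 0.5059 s

0.5059 s


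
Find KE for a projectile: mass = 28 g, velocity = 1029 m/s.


E = 0.5*m*v^2 = 0.5*0.028*1029^2 = 14824 J

14824 J


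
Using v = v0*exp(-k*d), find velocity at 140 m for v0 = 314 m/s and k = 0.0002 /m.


v = v0*exp(-k*d) = 314*exp(-0.0002*140) = 305.3 m/s

305.3 m/s


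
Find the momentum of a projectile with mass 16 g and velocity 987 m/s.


p = m*v = 0.016*987 = 15.79 kg·m/s

15.79 kg·m/s


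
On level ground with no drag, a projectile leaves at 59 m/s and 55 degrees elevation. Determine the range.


R = v0^2 * sin(2*theta) / g = 59^2 * sin(2*55°) / 9.81 = 333.4 m

333.4 m


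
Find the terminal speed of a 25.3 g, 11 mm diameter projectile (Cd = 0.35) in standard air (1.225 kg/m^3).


A = pi*(d/2)^2 = pi*(11/2000)^2 = 9.50332e-05 m^2
vt = sqrt(2mg/(Cd*rho*A)) = sqrt(2*0.0253*9.81/(0.35 * 1.225 * 9.50332e-05)) = 110.4 m/s

110.4 m/s


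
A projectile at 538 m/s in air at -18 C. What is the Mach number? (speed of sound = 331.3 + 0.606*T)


a = 331.3 + 0.606*(-18) = 320.392 m/s
M = v/a = 538/320.392 = 1.679

1.679


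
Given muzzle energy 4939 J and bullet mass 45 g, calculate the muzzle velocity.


v = sqrt(2*E/m) = sqrt(2*4939/0.045) = 468.5 m/s

468.5 m/s


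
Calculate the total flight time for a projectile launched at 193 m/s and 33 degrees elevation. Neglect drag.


T = 2*v0*sin(theta)/g = 2*193*sin(33°)/9.81 = 21.43 s

21.43 s


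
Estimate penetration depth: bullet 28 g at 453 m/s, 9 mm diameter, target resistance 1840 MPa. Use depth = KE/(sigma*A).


A = pi*(d/2)^2 = pi*(9/2)^2 = 63.6173 mm^2
E = 0.5*m*v^2 = 0.5*0.028*453^2 = 2872.93 J
depth = E/(sigma*A) = 2872.93 J / (1840 MPa * 63.6173 mm^2) = 2872.93/(1840 * 63.6173) m = 0.0245432 m ≈ 24.54 mm

24.54 mm


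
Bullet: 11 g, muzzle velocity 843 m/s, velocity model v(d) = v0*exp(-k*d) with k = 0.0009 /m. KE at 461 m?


v = v0*exp(-k*d) = 843*exp(-0.0009*461) = 556.723 m/s
E = 0.5*m*v^2 = 0.5*0.011*556.723^2 = 1705 J

1705 J


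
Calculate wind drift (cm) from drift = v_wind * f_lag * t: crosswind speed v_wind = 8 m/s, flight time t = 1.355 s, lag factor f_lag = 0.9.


drift = v_wind * lag * t = 8 * 0.9 * 1.355 = 9.756 m ≈ 975.6 cm

975.6 cm


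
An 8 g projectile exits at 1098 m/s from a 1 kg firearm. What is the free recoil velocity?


v_recoil = m_p * v_p / m_gun = 0.008 * 1098 / 1 = 8.784 m/s

8.784 m/s


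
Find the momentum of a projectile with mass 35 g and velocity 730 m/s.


p = m*v = 0.035*730 = 25.55 kg·m/s

25.55 kg·m/s


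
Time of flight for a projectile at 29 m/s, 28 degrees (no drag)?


T = 2*v0*sin(theta)/g = 2*29*sin(28°)/9.81 = 2.776 s

2.776 s


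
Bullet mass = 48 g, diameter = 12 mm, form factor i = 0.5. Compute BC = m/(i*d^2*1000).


BC = m/(i*d^2*1000) = 48/(0.5 * 12^2 * 1000) = 0.0006667

0.0006667


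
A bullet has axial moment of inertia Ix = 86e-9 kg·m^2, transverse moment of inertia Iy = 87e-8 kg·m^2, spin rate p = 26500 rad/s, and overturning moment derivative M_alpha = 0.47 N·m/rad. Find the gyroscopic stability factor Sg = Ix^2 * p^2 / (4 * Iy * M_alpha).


Sg = Ix^2 * p^2 / (4 * Iy * M_alpha) = (86e-9)^2 * 26500^2 / (4 * 87e-8 * 0.47) = 3.175

3.175


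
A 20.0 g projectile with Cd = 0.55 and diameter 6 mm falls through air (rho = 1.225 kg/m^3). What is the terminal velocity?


A = pi*(d/2)^2 = pi*(6/2000)^2 = 2.82743e-05 m^2
vt = sqrt(2mg/(Cd*rho*A)) = sqrt(2*0.02*9.81/(0.55 * 1.225 * 2.82743e-05)) = 143.5 m/s

143.5 m/s


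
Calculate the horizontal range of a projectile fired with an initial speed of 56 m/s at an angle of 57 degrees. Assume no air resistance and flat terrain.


R = v0^2 * sin(2*theta) / g = 56^2 * sin(2*57°) / 9.81 = 292 m

292 m


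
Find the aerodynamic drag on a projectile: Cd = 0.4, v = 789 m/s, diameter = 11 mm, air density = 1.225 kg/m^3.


A = pi*(d/2)^2 = pi*(11/2000)^2 = 9.50332e-05 m^2
Fd = 0.5*Cd*rho*A*v^2 = 0.5*0.4*1.225*9.50332e-05*789^2 = 14.49 N

14.49 N


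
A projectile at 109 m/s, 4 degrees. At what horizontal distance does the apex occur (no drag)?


R = v0^2*sin(2*theta)/g = 109^2*sin(2*4°)/9.81 = 168.554 m
apex_dist = R/2 = 168.554/2 = 84.28 m

84.28 m


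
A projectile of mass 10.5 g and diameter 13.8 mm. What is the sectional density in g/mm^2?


SD = m/d^2 = 10.5/13.8^2 = 0.05514 g/mm^2

0.05514 g/mm^2


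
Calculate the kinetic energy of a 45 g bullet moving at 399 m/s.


E = 0.5*m*v^2 = 0.5*0.045*399^2 = 3582 J

3582 J


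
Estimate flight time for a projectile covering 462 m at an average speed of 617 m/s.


t = d/v = 462/617 = 0.7488 s

0.7488 s


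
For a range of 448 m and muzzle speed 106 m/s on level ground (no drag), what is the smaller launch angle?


sin(2*theta) = R*g/v0^2 = 448*9.81/106^2 = 0.391143, theta = arcsin(0.391143)/2 = 11.51°

11.51 degrees


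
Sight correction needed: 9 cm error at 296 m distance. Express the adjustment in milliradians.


1 mrad subtends 1 cm per 10 m of range, so adj = error_cm / (dist_m / 10) = 9 / (296/10) = 0.3041 mrad

0.3041 mrad


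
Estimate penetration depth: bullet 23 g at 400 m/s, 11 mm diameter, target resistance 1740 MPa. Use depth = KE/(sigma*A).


A = pi*(d/2)^2 = pi*(11/2)^2 = 95.0332 mm^2
E = 0.5*m*v^2 = 0.5*0.023*400^2 = 1840 J
depth = E/(sigma*A) = 1840 J / (1740 MPa * 95.0332 mm^2) = 1840/(1740 * 95.0332) m = 0.0111274 m ≈ 11.13 mm

11.13 mm


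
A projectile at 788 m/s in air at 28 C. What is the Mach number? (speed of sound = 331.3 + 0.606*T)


a = 331.3 + 0.606*(28) = 348.268 m/s
M = v/a = 788/348.268 = 2.263

2.263


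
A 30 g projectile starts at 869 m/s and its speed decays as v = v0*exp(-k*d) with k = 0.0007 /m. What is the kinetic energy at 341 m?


v = v0*exp(-k*d) = 869*exp(-0.0007*341) = 684.469 m/s
E = 0.5*m*v^2 = 0.5*0.03*684.469^2 = 7027 J

7027 J


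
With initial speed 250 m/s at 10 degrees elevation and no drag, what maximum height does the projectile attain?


H = (v0*sin(theta))^2 / (2g) = (250*sin(10°))^2 / (2*9.81) = 96.06 m

96.06 m


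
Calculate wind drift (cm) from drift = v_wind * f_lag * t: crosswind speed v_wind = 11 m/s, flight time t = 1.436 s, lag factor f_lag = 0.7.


drift = v_wind * lag * t = 11 * 0.7 * 1.436 = 11.0572 m ≈ 1106 cm

1106 cm


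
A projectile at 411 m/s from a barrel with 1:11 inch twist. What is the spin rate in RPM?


twist_m = 11*0.0254 = 0.2794 m
spin = v/twist = 411/0.2794 = 1471.009 rev/s
RPM = spin*60 = 1471.009*60 ≈ 88261 RPM

88261 RPM


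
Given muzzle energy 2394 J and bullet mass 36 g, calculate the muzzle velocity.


v = sqrt(2*E/m) = sqrt(2*2394/0.036) = 364.7 m/s

364.7 m/s


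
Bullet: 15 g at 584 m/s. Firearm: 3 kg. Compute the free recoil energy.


v_r = m_p*v_p/m_gun = 0.015*584/3 = 2.92 m/s, E_r = 0.5*m_gun*v_r^2 = 0.5*3*2.92^2 = 12.79 J

12.79 J


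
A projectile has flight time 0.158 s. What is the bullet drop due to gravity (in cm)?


drop = 0.5*g*t^2 = 0.5*9.81*0.158^2 = 0.122448 m ≈ 12.24 cm

12.24 cm


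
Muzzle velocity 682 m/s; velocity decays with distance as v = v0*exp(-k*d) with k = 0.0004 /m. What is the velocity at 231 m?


v = v0*exp(-k*d) = 682*exp(-0.0004*231) = 621.8 m/s

621.8 m/s


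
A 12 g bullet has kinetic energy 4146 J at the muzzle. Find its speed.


v = sqrt(2*E/m) = sqrt(2*4146/0.012) = 831.3 m/s

831.3 m/s


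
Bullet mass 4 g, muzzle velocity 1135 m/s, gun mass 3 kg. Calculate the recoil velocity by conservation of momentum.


v_recoil = m_p * v_p / m_gun = 0.004 * 1135 / 3 = 1.513 m/s

1.513 m/s


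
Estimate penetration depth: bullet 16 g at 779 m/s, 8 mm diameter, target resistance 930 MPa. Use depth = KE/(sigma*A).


A = pi*(d/2)^2 = pi*(8/2)^2 = 50.2655 mm^2
E = 0.5*m*v^2 = 0.5*0.016*779^2 = 4854.73 J
depth = E/(sigma*A) = 4854.73 J / (930 MPa * 50.2655 mm^2) = 4854.73/(930 * 50.2655) m = 0.103851 m ≈ 103.9 mm

103.9 mm


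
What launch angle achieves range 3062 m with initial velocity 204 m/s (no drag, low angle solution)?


sin(2*theta) = R*g/v0^2 = 3062*9.81/204^2 = 0.721795, theta = arcsin(0.721795)/2 = 23.1°

23.1 degrees


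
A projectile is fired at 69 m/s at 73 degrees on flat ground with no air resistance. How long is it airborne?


T = 2*v0*sin(theta)/g = 2*69*sin(73°)/9.81 = 13.45 s

13.45 s


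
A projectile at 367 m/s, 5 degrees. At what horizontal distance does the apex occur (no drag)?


R = v0^2*sin(2*theta)/g = 367^2*sin(2*5°)/9.81 = 2384.15 m
apex_dist = R/2 = 2384.15/2 = 1192 m

1192 m


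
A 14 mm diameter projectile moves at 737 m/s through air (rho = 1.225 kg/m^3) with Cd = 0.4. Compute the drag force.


A = pi*(d/2)^2 = pi*(14/2000)^2 = 1.53938e-04 m^2
Fd = 0.5*Cd*rho*A*v^2 = 0.5*0.4*1.225*1.53938e-04*737^2 = 20.49 N

20.49 N


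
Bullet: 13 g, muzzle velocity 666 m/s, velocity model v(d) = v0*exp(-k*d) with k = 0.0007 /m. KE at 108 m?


v = v0*exp(-k*d) = 666*exp(-0.0007*108) = 617.507 m/s
E = 0.5*m*v^2 = 0.5*0.013*617.507^2 = 2479 J

2479 J


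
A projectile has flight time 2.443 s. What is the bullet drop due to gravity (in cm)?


drop = 0.5*g*t^2 = 0.5*9.81*2.443^2 = 29.2743 m ≈ 2927 cm

2927 cm


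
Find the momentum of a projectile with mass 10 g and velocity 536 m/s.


p = m*v = 0.01*536 = 5.36 kg·m/s

5.36 kg·m/s


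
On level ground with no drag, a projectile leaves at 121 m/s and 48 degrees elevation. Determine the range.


R = v0^2 * sin(2*theta) / g = 121^2 * sin(2*48°) / 9.81 = 1484 m

1484 m


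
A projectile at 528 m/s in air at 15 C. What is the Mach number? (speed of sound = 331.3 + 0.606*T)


a = 331.3 + 0.606*(15) = 340.39 m/s
M = v/a = 528/340.39 = 1.551

1.551


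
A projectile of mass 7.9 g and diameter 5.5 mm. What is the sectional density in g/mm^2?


SD = m/d^2 = 7.9/5.5^2 = 0.2612 g/mm^2

0.2612 g/mm^2


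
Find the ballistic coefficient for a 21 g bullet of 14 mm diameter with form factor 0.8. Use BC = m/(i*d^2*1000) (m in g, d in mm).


BC = m/(i*d^2*1000) = 21/(0.8 * 14^2 * 1000) = 0.0001339

0.0001339


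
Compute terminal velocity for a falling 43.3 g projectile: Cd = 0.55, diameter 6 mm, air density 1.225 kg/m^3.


A = pi*(d/2)^2 = pi*(6/2000)^2 = 2.82743e-05 m^2
vt = sqrt(2mg/(Cd*rho*A)) = sqrt(2*0.0433*9.81/(0.55 * 1.225 * 2.82743e-05)) = 211.2 m/s

211.2 m/s


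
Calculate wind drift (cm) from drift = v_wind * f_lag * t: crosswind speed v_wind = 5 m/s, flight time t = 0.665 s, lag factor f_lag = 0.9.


drift = v_wind * lag * t = 5 * 0.9 * 0.665 = 2.9925 m ≈ 299.2 cm

299.2 cm


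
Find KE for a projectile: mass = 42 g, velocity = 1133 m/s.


E = 0.5*m*v^2 = 0.5*0.042*1133^2 = 26957 J

26957 J


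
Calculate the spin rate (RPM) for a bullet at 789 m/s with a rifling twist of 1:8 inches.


twist_m = 8*0.0254 = 0.2032 m
spin = v/twist = 789/0.2032 = 3882.874 rev/s
RPM = spin*60 = 3882.874*60 ≈ 232972 RPM

232972 RPM


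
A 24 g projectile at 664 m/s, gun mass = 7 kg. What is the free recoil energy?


v_r = m_p*v_p/m_gun = 0.024*664/7 = 2.27657 m/s, E_r = 0.5*m_gun*v_r^2 = 0.5*7*2.27657^2 = 18.14 J

18.14 J


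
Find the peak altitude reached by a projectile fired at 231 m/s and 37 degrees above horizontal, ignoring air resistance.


H = (v0*sin(theta))^2 / (2g) = (231*sin(37°))^2 / (2*9.81) = 985 m

985 m


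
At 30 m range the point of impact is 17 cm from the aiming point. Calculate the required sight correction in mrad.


1 mrad subtends 1 cm per 10 m of range, so adj = error_cm / (dist_m / 10) = 17 / (30/10) = 5.667 mrad

5.667 mrad


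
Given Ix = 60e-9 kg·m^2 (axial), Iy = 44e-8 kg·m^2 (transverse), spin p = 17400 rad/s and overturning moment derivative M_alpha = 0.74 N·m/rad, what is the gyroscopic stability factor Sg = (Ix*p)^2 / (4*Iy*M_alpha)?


Sg = Ix^2 * p^2 / (4 * Iy * M_alpha) = (60e-9)^2 * 17400^2 / (4 * 44e-8 * 0.74) = 0.8369

0.8369


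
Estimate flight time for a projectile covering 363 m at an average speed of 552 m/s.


t = d/v = 363/552 = 0.6576 s

0.6576 s


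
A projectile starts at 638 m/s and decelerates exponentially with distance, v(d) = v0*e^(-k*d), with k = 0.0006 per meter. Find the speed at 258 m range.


v = v0*exp(-k*d) = 638*exp(-0.0006*258) = 546.5 m/s

546.5 m/s


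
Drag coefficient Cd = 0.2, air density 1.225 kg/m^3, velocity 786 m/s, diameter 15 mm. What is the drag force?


A = pi*(d/2)^2 = pi*(15/2000)^2 = 1.76715e-04 m^2
Fd = 0.5*Cd*rho*A*v^2 = 0.5*0.2*1.225*1.76715e-04*786^2 = 13.37 N

13.37 N


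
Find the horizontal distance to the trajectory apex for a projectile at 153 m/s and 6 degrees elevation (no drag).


R = v0^2*sin(2*theta)/g = 153^2*sin(2*6°)/9.81 = 496.127 m
apex_dist = R/2 = 496.127/2 = 248.1 m

248.1 m


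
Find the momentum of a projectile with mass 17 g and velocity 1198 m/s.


p = m*v = 0.017*1198 = 20.37 kg·m/s

20.37 kg·m/s


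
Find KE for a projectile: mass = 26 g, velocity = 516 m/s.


E = 0.5*m*v^2 = 0.5*0.026*516^2 = 3461 J

3461 J


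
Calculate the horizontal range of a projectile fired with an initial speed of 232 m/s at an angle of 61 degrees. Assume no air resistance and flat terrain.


R = v0^2 * sin(2*theta) / g = 232^2 * sin(2*61°) / 9.81 = 4653 m

4653 m


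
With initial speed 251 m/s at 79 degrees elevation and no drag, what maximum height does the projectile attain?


H = (v0*sin(theta))^2 / (2g) = (251*sin(79°))^2 / (2*9.81) = 3094 m

3094 m


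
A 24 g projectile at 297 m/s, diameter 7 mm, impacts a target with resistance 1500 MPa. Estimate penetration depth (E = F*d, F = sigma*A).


A = pi*(d/2)^2 = pi*(7/2)^2 = 38.4845 mm^2
E = 0.5*m*v^2 = 0.5*0.024*297^2 = 1058.51 J
depth = E/(sigma*A) = 1058.51 J / (1500 MPa * 38.4845 mm^2) = 1058.51/(1500 * 38.4845) m = 0.0183365 m ≈ 18.34 mm

18.34 mm


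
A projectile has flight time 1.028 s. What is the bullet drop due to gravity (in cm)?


drop = 0.5*g*t^2 = 0.5*9.81*1.028^2 = 5.18353 m ≈ 518.4 cm

518.4 cm


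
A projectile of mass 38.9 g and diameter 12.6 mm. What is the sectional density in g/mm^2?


SD = m/d^2 = 38.9/12.6^2 = 0.245 g/mm^2

0.245 g/mm^2


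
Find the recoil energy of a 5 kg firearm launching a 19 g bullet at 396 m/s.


v_r = m_p*v_p/m_gun = 0.019*396/5 = 1.5048 m/s, E_r = 0.5*m_gun*v_r^2 = 0.5*5*1.5048^2 = 5.661 J

5.661 J


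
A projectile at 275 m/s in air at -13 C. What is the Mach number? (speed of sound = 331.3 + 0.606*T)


a = 331.3 + 0.606*(-13) = 323.422 m/s
M = v/a = 275/323.422 = 0.8503

0.8503


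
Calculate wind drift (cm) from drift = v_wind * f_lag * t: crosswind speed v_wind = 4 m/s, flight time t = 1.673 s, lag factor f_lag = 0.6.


drift = v_wind * lag * t = 4 * 0.6 * 1.673 = 4.0152 m ≈ 401.5 cm

401.5 cm


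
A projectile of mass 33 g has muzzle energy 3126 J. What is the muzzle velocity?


v = sqrt(2*E/m) = sqrt(2*3126/0.033) = 435.3 m/s

435.3 m/s


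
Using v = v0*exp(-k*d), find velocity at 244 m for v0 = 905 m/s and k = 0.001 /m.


v = v0*exp(-k*d) = 905*exp(-0.001*244) = 709.1 m/s

709.1 m/s


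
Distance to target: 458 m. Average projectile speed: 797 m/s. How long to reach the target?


t = d/v = 458/797 = 0.5747 s

0.5747 s


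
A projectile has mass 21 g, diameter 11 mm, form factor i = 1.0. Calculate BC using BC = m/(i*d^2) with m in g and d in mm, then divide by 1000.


BC = m/(i*d^2*1000) = 21/(1.0 * 11^2 * 1000) = 0.0001736

0.0001736


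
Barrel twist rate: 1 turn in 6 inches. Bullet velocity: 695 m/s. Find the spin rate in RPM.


twist_m = 6*0.0254 = 0.1524 m
spin = v/twist = 695/0.1524 = 4560.367 rev/s
RPM = spin*60 = 4560.367*60 ≈ 273622 RPM

273622 RPM


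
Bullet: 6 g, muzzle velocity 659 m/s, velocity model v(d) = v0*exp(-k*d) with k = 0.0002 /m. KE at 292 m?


v = v0*exp(-k*d) = 659*exp(-0.0002*292) = 621.617 m/s
E = 0.5*m*v^2 = 0.5*0.006*621.617^2 = 1159 J

1159 J


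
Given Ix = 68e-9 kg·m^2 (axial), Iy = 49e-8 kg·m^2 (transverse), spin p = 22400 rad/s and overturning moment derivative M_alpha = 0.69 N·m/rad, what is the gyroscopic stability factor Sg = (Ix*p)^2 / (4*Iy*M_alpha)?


Sg = Ix^2 * p^2 / (4 * Iy * M_alpha) = (68e-9)^2 * 22400^2 / (4 * 49e-8 * 0.69) = 1.716

1.716


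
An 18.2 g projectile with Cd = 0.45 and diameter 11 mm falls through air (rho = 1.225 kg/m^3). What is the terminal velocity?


A = pi*(d/2)^2 = pi*(11/2000)^2 = 9.50332e-05 m^2
vt = sqrt(2mg/(Cd*rho*A)) = sqrt(2*0.0182*9.81/(0.45 * 1.225 * 9.50332e-05)) = 82.56 m/s

82.56 m/s


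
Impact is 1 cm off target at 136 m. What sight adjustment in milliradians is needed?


1 mrad subtends 1 cm per 10 m of range, so adj = error_cm / (dist_m / 10) = 1 / (136/10) = 0.07353 mrad

0.07353 mrad
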